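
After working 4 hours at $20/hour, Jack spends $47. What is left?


Calculate earnings:
4 x $20 = $80
Subtract spending:
$80 - $47 = $33

$33


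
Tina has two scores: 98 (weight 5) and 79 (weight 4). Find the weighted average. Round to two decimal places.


Weighted sum:
5 x 98 + 4 x 79 = 806
Total weight:
5 + 4 = 9
Weighted average:
806 / 9 = 89.5555... ≈ 89.56

89.56


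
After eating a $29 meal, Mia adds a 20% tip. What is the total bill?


Calculate the tip:
20% of $29 = $5.80
Add tip to meal cost:
$29 + $5.80 = $34.80

$34.80


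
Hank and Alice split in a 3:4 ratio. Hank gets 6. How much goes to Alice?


Find the multiplier:
6 / 3 = 2
Apply to Alice's share:
4 x 2 = 8

8


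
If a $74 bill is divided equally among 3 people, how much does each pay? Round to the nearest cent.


Total bill: $74
Number of people: 3
Each pays: $74 / 3 = $24.6666... ≈ $24.67

$24.67


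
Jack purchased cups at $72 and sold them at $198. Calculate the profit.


Selling price = $198
Cost price = $72
Profit = selling price - cost price:
Profit = $198 - $72 = $126

$126


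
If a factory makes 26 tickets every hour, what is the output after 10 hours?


Production rate: 26 tickets per hour
Time: 10 hours
Total: 26 x 10 = 260 tickets

260 tickets


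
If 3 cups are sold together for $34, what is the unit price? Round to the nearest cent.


Total cost: $34
Number of items: 3
Unit price: $34 / 3 = $11.3333... ≈ $11.33

$11.33


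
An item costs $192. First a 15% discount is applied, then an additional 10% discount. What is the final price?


First discount:
15% of $192 = $28.80
Price after first discount:
$192 - $28.80 = $163.20
Second discount:
10% of $163.20 = $16.32
Final price:
$163.20 - $16.32 = $146.88

$146.88


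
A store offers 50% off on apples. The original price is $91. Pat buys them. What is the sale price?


Calculate the discount amount:
50% of $91 = $45.50
Subtract from original:
$91 - $45.50 = $45.50

$45.50


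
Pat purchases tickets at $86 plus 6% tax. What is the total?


Calculate the tax:
6% of $86 = $5.16
Add tax to price:
$86 + $5.16 = $91.16

$91.16


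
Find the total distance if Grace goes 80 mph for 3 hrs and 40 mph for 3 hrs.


Leg 1 distance:
80 x 3 = 240 miles
Leg 2 distance:
40 x 3 = 120 miles
Total distance:
240 + 120 = 360 miles

360 miles


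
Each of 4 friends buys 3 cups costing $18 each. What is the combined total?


Cost per person:
3 x $18 = $54
Group total:
4 x $54 = $216

$216


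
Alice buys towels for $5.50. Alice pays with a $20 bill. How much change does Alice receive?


Start with the amount paid:
$20
Subtract the price:
$20 - $5.50 = $14.50

$14.50


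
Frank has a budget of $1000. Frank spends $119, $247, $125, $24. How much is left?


Add up expenses:
$119 + $247 + $125 + $24 = $515
Subtract from budget:
$1000 - $515 = $485

$485


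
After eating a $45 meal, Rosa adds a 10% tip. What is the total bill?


Calculate the tip:
10% of $45 = $4.50
Add tip to meal cost:
$45 + $4.50 = $49.50

$49.50


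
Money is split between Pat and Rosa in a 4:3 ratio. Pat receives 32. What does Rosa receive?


Find the multiplier:
32 / 4 = 8
Apply to Rosa's share:
3 x 8 = 24

24


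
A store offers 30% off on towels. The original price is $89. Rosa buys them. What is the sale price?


Calculate the discount amount:
30% of $89 = $26.70
Subtract from original:
$89 - $26.70 = $62.30

$62.30


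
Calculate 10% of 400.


Convert percentage to decimal:
10% = 0.1
Multiply:
400 x 0.1 = 40

40


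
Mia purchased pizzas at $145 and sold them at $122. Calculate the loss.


Selling price = $122
Cost price = $145
Loss = cost price - selling price:
Loss = $145 - $122 = $23

$23


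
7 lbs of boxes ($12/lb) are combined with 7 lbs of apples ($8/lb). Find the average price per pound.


Cost of boxes:
7 x $12 = $84
Cost of apples:
7 x $8 = $56
Total cost: $84 + $56 = $140
Total weight: 14 lbs
Average: $140 / 14 = $10/lb

$10/lb


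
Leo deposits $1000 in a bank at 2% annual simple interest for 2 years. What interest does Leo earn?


Use the formula I = P x R x T / 100
P x R x T = 1000 x 2 x 2 = 4000
I = 4000 / 100 = $40

$40


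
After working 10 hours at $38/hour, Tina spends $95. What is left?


Calculate earnings:
10 x $38 = $380
Subtract spending:
$380 - $95 = $285

$285


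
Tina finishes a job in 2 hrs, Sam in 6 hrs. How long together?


Tina's rate: 1/2 of the job per hour
Sam's rate: 1/6 of the job per hour
Combined rate: 1/2 + 1/6 = 2/3 per hour
Time = 1 / (2/3) = 3/2 = 1.5 hours

1.5 hours


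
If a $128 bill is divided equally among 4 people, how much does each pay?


Total bill: $128
Number of people: 4
Each pays: $128 / 4 = $32

$32


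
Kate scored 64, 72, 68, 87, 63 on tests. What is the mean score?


Add the scores:
64 + 72 + 68 + 87 + 63 = 354
Divide by the number of tests:
354 / 5 = 70.8

70.8


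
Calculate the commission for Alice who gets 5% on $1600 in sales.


Convert rate to decimal:
5% = 0.05
Multiply by sales:
$1600 x 0.05 = $80

$80


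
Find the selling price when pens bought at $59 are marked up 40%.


Calculate the markup amount:
40% of $59 = $23.60
Add to cost:
$59 + $23.60 = $82.60

$82.60


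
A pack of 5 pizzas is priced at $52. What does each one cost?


Total cost: $52
Number of items: 5
Unit price: $52 / 5 = $10.40

$10.40


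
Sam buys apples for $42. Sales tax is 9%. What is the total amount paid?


Calculate the tax:
9% of $42 = $3.78
Add tax to price:
$42 + $3.78 = $45.78

$45.78


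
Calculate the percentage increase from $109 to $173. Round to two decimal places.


Find the absolute change:
|173 - 109| = 64
Divide by original and multiply by 100:
64 / 109 x 100 = 58.7155...% ≈ 58.72%

58.72%


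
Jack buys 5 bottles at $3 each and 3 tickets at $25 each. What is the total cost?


Cost of bottles:
5 x $3 = $15
Cost of tickets:
3 x $25 = $75
Add both:
$15 + $75 = $90

$90


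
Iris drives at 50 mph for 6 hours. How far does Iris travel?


Use the formula: distance = speed x time
Speed = 50 mph, Time = 6 hours
50 x 6 = 300 miles

300 miles


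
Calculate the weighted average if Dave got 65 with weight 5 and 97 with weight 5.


Weighted sum:
5 x 65 + 5 x 97 = 810
Total weight:
5 + 5 = 10
Weighted average:
810 / 10 = 81

81


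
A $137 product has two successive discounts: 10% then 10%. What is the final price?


First discount:
10% of $137 = $13.70
Price after first discount:
$137 - $13.70 = $123.30
Second discount:
10% of $123.30 = $12.33
Final price:
$123.30 - $12.33 = $110.97

$110.97


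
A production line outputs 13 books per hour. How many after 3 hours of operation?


Production rate: 13 books per hour
Time: 3 hours
Total: 13 x 3 = 39 books

39 books


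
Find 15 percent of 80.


Convert percentage to decimal:
15% = 0.15
Multiply:
80 x 0.15 = 12

12


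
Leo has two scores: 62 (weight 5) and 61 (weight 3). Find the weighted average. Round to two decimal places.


Weighted sum:
5 x 62 + 3 x 61 = 493
Total weight:
5 + 3 = 8
Weighted average:
493 / 8 = 61.625 ≈ 61.63

61.63


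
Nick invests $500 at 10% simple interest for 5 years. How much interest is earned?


Use the formula I = P x R x T / 100
P x R x T = 500 x 10 x 5 = 25000
I = 25000 / 100 = $250

$250


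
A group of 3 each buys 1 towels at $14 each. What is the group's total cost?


Cost per person:
1 x $14 = $14
Group total:
3 x $14 = $42

$42


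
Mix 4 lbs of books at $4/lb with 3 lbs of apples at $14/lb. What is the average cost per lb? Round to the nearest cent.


Cost of books:
4 x $4 = $16
Cost of apples:
3 x $14 = $42
Total cost: $16 + $42 = $58
Total weight: 7 lbs
Average: $58 / 7 = $8.2857... ≈ $8.29/lb

$8.29/lb


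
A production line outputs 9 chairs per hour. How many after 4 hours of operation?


Production rate: 9 chairs per hour
Time: 4 hours
Total: 9 x 4 = 36 chairs

36 chairs


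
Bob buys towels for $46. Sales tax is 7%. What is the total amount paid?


Calculate the tax:
7% of $46 = $3.22
Add tax to price:
$46 + $3.22 = $49.22

$49.22


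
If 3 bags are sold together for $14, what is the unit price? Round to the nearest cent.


Total cost: $14
Number of items: 3
Unit price: $14 / 3 = $4.6666... ≈ $4.67

$4.67


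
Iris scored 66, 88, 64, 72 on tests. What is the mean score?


Add the scores:
66 + 88 + 64 + 72 = 290
Divide by the number of tests:
290 / 4 = 72.5

72.5


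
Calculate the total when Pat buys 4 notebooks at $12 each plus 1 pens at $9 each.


Cost of notebooks:
4 x $12 = $48
Cost of pens:
1 x $9 = $9
Add both:
$48 + $9 = $57

$57


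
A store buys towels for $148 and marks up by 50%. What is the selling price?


Calculate the markup amount:
50% of $148 = $74
Add to cost:
$148 + $74 = $222

$222


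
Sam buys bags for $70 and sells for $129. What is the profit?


Selling price = $129
Cost price = $70
Profit = selling price - cost price:
Profit = $129 - $70 = $59

$59


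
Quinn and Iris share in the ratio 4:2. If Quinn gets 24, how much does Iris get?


Find the multiplier:
24 / 4 = 6
Apply to Iris's share:
2 x 6 = 12

12


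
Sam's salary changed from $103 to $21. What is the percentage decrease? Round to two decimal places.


Find the absolute change:
|21 - 103| = 82
Divide by original and multiply by 100:
82 / 103 x 100 = 79.6116...% ≈ 79.61%

79.61%


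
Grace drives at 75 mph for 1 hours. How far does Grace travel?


Use the formula: distance = speed x time
Speed = 75 mph, Time = 1 hours
75 x 1 = 75 miles

75 miles


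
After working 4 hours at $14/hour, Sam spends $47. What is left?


Calculate earnings:
4 x $14 = $56
Subtract spending:
$56 - $47 = $9

$9


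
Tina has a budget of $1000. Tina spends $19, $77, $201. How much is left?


Add up expenses:
$19 + $77 + $201 = $297
Subtract from budget:
$1000 - $297 = $703

$703


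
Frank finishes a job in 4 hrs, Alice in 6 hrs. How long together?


Frank's rate: 1/4 of the job per hour
Alice's rate: 1/6 of the job per hour
Combined rate: 1/4 + 1/6 = 5/12 per hour
Time = 1 / (5/12) = 12/5 = 2.4 hours

2.4 hours


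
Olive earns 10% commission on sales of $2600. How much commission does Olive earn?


Convert rate to decimal:
10% = 0.1
Multiply by sales:
$2600 x 0.1 = $260

$260


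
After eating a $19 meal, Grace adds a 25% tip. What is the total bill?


Calculate the tip:
25% of $19 = $4.75
Add tip to meal cost:
$19 + $4.75 = $23.75

$23.75


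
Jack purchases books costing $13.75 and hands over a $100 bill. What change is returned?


Start with the amount paid:
$100
Subtract the price:
$100 - $13.75 = $86.25

$86.25


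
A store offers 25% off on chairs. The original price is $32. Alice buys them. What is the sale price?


Calculate the discount amount:
25% of $32 = $8
Subtract from original:
$32 - $8 = $24

$24


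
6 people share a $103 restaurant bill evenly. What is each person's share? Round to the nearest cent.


Total bill: $103
Number of people: 6
Each pays: $103 / 6 = $17.1666... ≈ $17.17

$17.17


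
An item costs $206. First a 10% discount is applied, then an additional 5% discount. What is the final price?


First discount:
10% of $206 = $20.60
Price after first discount:
$206 - $20.60 = $185.40
Second discount:
5% of $185.40 = $9.27
Final price:
$185.40 - $9.27 = $176.13

$176.13


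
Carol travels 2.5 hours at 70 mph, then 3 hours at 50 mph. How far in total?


Leg 1 distance:
70 x 2.5 = 175 miles
Leg 2 distance:
50 x 3 = 150 miles
Total distance:
175 + 150 = 325 miles

325 miles


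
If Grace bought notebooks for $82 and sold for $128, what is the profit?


Selling price = $128
Cost price = $82
Profit = selling price - cost price:
Profit = $128 - $82 = $46

$46


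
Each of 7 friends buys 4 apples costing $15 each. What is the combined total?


Cost per person:
4 x $15 = $60
Group total:
7 x $60 = $420

$420


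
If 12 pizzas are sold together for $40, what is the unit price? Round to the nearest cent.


Total cost: $40
Number of items: 12
Unit price: $40 / 12 = $3.3333... ≈ $3.33

$3.33


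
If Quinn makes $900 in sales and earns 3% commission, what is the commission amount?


Convert rate to decimal:
3% = 0.03
Multiply by sales:
$900 x 0.03 = $27

$27


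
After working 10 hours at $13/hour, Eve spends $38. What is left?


Calculate earnings:
10 x $13 = $130
Subtract spending:
$130 - $38 = $92

$92


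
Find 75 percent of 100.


Convert percentage to decimal:
75% = 0.75
Multiply:
100 x 0.75 = 75

75


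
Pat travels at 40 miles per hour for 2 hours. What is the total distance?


Use the formula: distance = speed x time
Speed = 40 mph, Time = 2 hours
40 x 2 = 80 miles

80 miles


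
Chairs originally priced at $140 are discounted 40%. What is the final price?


Calculate the discount amount:
40% of $140 = $56
Subtract from original:
$140 - $56 = $84

$84


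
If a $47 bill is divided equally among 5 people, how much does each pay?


Total bill: $47
Number of people: 5
Each pays: $47 / 5 = $9.40

$9.40


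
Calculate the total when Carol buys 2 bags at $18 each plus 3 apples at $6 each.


Cost of bags:
2 x $18 = $36
Cost of apples:
3 x $6 = $18
Add both:
$36 + $18 = $54

$54


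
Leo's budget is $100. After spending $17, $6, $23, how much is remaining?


Add up expenses:
$17 + $6 + $23 = $46
Subtract from budget:
$100 - $46 = $54

$54


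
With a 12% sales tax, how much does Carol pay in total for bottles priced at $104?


Calculate the tax:
12% of $104 = $12.48
Add tax to price:
$104 + $12.48 = $116.48

$116.48


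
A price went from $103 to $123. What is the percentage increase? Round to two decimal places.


Find the absolute change:
|123 - 103| = 20
Divide by original and multiply by 100:
20 / 103 x 100 = 19.4174...% ≈ 19.42%

19.42%


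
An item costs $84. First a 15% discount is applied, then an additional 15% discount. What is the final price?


First discount:
15% of $84 = $12.60
Price after first discount:
$84 - $12.60 = $71.40
Second discount:
15% of $71.40 = $10.71
Final price:
$71.40 - $10.71 = $60.69

$60.69


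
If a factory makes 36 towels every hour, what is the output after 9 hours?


Production rate: 36 towels per hour
Time: 9 hours
Total: 36 x 9 = 324 towels

324 towels


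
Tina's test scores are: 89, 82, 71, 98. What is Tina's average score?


Add the scores:
89 + 82 + 71 + 98 = 340
Divide by the number of tests:
340 / 4 = 85

85


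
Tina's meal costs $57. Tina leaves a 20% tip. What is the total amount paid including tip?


Calculate the tip:
20% of $57 = $11.40
Add tip to meal cost:
$57 + $11.40 = $68.40

$68.40


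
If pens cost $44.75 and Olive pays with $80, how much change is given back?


Start with the amount paid:
$80
Subtract the price:
$80 - $44.75 = $35.25

$35.25


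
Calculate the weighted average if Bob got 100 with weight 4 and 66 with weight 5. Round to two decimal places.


Weighted sum:
4 x 100 + 5 x 66 = 730
Total weight:
4 + 5 = 9
Weighted average:
730 / 9 = 81.1111... ≈ 81.11

81.11


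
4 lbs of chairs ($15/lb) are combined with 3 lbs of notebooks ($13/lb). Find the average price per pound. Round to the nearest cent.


Cost of chairs:
4 x $15 = $60
Cost of notebooks:
3 x $13 = $39
Total cost: $60 + $39 = $99
Total weight: 7 lbs
Average: $99 / 7 = $14.1428... ≈ $14.14/lb

$14.14/lb


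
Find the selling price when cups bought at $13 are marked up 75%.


Calculate the markup amount:
75% of $13 = $9.75
Add to cost:
$13 + $9.75 = $22.75

$22.75


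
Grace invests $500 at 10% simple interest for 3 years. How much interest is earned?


Use the formula I = P x R x T / 100
P x R x T = 500 x 10 x 3 = 15000
I = 15000 / 100 = $150

$150


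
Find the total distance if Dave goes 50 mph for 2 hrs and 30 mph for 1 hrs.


Leg 1 distance:
50 x 2 = 100 miles
Leg 2 distance:
30 x 1 = 30 miles
Total distance:
100 + 30 = 130 miles

130 miles


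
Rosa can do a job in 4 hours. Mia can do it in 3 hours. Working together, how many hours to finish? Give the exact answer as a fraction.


Rosa's rate: 1/4 of the job per hour
Mia's rate: 1/3 of the job per hour
Combined rate: 1/4 + 1/3 = 7/12 per hour
Time = 1 / (7/12) = 12/7 hours (≈ 1.71 hours)

12/7 hours


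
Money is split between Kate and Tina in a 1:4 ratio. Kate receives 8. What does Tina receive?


Find the multiplier:
8 / 1 = 8
Apply to Tina's share:
4 x 8 = 32

32


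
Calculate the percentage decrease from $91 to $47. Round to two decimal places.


Find the absolute change:
|47 - 91| = 44
Divide by original and multiply by 100:
44 / 91 x 100 = 48.3516...% ≈ 48.35%

48.35%


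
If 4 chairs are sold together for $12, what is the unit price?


Total cost: $12
Number of items: 4
Unit price: $12 / 4 = $3

$3


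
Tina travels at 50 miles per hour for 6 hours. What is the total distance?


Use the formula: distance = speed x time
Speed = 50 mph, Time = 6 hours
50 x 6 = 300 miles

300 miles


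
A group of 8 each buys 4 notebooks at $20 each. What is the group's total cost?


Cost per person:
4 x $20 = $80
Group total:
8 x $80 = $640

$640


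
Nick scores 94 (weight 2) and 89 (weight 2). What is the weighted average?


Weighted sum:
2 x 94 + 2 x 89 = 366
Total weight:
2 + 2 = 4
Weighted average:
366 / 4 = 91.5

91.5


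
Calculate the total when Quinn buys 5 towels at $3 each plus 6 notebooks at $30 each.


Cost of towels:
5 x $3 = $15
Cost of notebooks:
6 x $30 = $180
Add both:
$15 + $180 = $195

$195


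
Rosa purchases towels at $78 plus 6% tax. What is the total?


Calculate the tax:
6% of $78 = $4.68
Add tax to price:
$78 + $4.68 = $82.68

$82.68


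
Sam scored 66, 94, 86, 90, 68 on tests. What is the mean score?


Add the scores:
66 + 94 + 86 + 90 + 68 = 404
Divide by the number of tests:
404 / 5 = 80.8

80.8


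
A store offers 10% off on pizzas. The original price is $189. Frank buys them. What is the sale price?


Calculate the discount amount:
10% of $189 = $18.90
Subtract from original:
$189 - $18.90 = $170.10

$170.10


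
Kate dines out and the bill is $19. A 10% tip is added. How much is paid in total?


Calculate the tip:
10% of $19 = $1.90
Add tip to meal cost:
$19 + $1.90 = $20.90

$20.90


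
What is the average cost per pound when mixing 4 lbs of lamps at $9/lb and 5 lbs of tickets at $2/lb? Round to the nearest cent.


Cost of lamps:
4 x $9 = $36
Cost of tickets:
5 x $2 = $10
Total cost: $36 + $10 = $46
Total weight: 9 lbs
Average: $46 / 9 = $5.1111... ≈ $5.11/lb

$5.11/lb


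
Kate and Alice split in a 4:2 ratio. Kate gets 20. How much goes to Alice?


Find the multiplier:
20 / 4 = 5
Apply to Alice's share:
2 x 5 = 10

10


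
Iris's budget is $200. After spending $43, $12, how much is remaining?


Add up expenses:
$43 + $12 = $55
Subtract from budget:
$200 - $55 = $145

$145


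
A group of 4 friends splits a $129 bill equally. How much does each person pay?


Total bill: $129
Number of people: 4
Each pays: $129 / 4 = $32.25

$32.25


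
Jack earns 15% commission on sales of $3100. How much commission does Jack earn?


Convert rate to decimal:
15% = 0.15
Multiply by sales:
$3100 x 0.15 = $465

$465


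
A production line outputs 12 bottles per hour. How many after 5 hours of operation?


Production rate: 12 bottles per hour
Time: 5 hours
Total: 12 x 5 = 60 bottles

60 bottles


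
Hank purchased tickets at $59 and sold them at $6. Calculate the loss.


Selling price = $6
Cost price = $59
Loss = cost price - selling price:
Loss = $59 - $6 = $53

$53


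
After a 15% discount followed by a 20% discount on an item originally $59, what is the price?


First discount:
15% of $59 = $8.85
Price after first discount:
$59 - $8.85 = $50.15
Second discount:
20% of $50.15 = $10.03
Final price:
$50.15 - $10.03 = $40.12

$40.12


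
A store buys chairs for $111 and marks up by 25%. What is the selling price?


Calculate the markup amount:
25% of $111 = $27.75
Add to cost:
$111 + $27.75 = $138.75

$138.75


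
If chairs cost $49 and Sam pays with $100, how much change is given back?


Start with the amount paid:
$100
Subtract the price:
$100 - $49 = $51

$51


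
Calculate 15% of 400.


Convert percentage to decimal:
15% = 0.15
Multiply:
400 x 0.15 = 60

60


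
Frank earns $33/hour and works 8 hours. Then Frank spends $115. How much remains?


Calculate earnings:
8 x $33 = $264
Subtract spending:
$264 - $115 = $149

$149


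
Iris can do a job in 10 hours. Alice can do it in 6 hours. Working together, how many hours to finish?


Iris's rate: 1/10 of the job per hour
Alice's rate: 1/6 of the job per hour
Combined rate: 1/10 + 1/6 = 4/15 per hour
Time = 1 / (4/15) = 15/4 = 3.75 hours

3.75 hours


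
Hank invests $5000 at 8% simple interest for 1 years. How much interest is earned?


Use the formula I = P x R x T / 100
P x R x T = 5000 x 8 x 1 = 40000
I = 40000 / 100 = $400

$400


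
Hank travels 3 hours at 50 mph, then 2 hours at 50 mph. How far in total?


Leg 1 distance:
50 x 3 = 150 miles
Leg 2 distance:
50 x 2 = 100 miles
Total distance:
150 + 100 = 250 miles

250 miles


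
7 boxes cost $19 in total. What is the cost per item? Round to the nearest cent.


Total cost: $19
Number of items: 7
Unit price: $19 / 7 = $2.7142... ≈ $2.71

$2.71


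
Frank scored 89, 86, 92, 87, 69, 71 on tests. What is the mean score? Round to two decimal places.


Add the scores:
89 + 86 + 92 + 87 + 69 + 71 = 494
Divide by the number of tests:
494 / 6 = 82.3333... ≈ 82.33

82.33


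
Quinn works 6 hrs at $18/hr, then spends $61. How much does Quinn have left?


Calculate earnings:
6 x $18 = $108
Subtract spending:
$108 - $61 = $47

$47


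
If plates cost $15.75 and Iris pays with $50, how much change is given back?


Start with the amount paid:
$50
Subtract the price:
$50 - $15.75 = $34.25

$34.25


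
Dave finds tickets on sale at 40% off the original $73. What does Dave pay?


Calculate the discount amount:
40% of $73 = $29.20
Subtract from original:
$73 - $29.20 = $43.80

$43.80


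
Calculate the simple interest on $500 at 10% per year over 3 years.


Use the formula I = P x R x T / 100
P x R x T = 500 x 10 x 3 = 15000
I = 15000 / 100 = $150

$150


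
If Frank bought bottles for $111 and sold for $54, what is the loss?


Selling price = $54
Cost price = $111
Loss = cost price - selling price:
Loss = $111 - $54 = $57

$57


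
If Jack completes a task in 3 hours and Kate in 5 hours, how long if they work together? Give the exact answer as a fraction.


Jack's rate: 1/3 of the job per hour
Kate's rate: 1/5 of the job per hour
Combined rate: 1/3 + 1/5 = 8/15 per hour
Time = 1 / (8/15) = 15/8 hours (≈ 1.88 hours)

15/8 hours


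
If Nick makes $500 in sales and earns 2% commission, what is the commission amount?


Convert rate to decimal:
2% = 0.02
Multiply by sales:
$500 x 0.02 = $10

$10


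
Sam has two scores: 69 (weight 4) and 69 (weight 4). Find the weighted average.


Weighted sum:
4 x 69 + 4 x 69 = 552
Total weight:
4 + 4 = 8
Weighted average:
552 / 8 = 69

69


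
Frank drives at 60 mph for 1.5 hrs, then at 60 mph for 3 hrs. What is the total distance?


Leg 1 distance:
60 x 1.5 = 90 miles
Leg 2 distance:
60 x 3 = 180 miles
Total distance:
90 + 180 = 270 miles

270 miles


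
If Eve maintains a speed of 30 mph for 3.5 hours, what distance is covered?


Use the formula: distance = speed x time
Speed = 30 mph, Time = 3.5 hours
30 x 3.5 = 105 miles

105 miles


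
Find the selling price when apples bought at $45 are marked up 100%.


Calculate the markup amount:
100% of $45 = $45
Add to cost:
$45 + $45 = $90

$90


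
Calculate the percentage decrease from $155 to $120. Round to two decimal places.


Find the absolute change:
|120 - 155| = 35
Divide by original and multiply by 100:
35 / 155 x 100 = 22.5806...% ≈ 22.58%

22.58%


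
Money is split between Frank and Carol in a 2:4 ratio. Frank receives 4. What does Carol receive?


Find the multiplier:
4 / 2 = 2
Apply to Carol's share:
4 x 2 = 8

8


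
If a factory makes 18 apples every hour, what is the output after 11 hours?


Production rate: 18 apples per hour
Time: 11 hours
Total: 18 x 11 = 198 apples

198 apples


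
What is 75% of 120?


Convert percentage to decimal:
75% = 0.75
Multiply:
120 x 0.75 = 90

90


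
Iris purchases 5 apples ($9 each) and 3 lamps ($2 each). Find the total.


Cost of apples:
5 x $9 = $45
Cost of lamps:
3 x $2 = $6
Add both:
$45 + $6 = $51

$51


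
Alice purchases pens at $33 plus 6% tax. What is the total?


Calculate the tax:
6% of $33 = $1.98
Add tax to price:
$33 + $1.98 = $34.98

$34.98


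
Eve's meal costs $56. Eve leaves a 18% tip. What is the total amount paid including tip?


Calculate the tip:
18% of $56 = $10.08
Add tip to meal cost:
$56 + $10.08 = $66.08

$66.08


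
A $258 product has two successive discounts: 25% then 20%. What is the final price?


First discount:
25% of $258 = $64.50
Price after first discount:
$258 - $64.50 = $193.50
Second discount:
20% of $193.50 = $38.70
Final price:
$193.50 - $38.70 = $154.80

$154.80


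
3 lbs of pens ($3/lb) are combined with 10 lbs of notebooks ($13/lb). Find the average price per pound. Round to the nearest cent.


Cost of pens:
3 x $3 = $9
Cost of notebooks:
10 x $13 = $130
Total cost: $9 + $130 = $139
Total weight: 13 lbs
Average: $139 / 13 = $10.6923... ≈ $10.69/lb

$10.69/lb


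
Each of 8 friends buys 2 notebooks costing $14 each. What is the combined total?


Cost per person:
2 x $14 = $28
Group total:
8 x $28 = $224

$224


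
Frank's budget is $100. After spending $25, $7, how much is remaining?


Add up expenses:
$25 + $7 = $32
Subtract from budget:
$100 - $32 = $68

$68


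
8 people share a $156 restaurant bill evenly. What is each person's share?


Total bill: $156
Number of people: 8
Each pays: $156 / 8 = $19.50

$19.50


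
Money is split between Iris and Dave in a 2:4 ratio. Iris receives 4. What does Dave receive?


Find the multiplier:
4 / 2 = 2
Apply to Dave's share:
4 x 2 = 8

8


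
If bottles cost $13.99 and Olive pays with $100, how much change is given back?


Start with the amount paid:
$100
Subtract the price:
$100 - $13.99 = $86.01

$86.01


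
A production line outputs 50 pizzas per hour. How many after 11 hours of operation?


Production rate: 50 pizzas per hour
Time: 11 hours
Total: 50 x 11 = 550 pizzas

550 pizzas


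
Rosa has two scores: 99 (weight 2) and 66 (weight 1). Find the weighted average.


Weighted sum:
2 x 99 + 1 x 66 = 264
Total weight:
2 + 1 = 3
Weighted average:
264 / 3 = 88

88


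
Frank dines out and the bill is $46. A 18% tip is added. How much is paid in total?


Calculate the tip:
18% of $46 = $8.28
Add tip to meal cost:
$46 + $8.28 = $54.28

$54.28


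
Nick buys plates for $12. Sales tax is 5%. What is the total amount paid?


Calculate the tax:
5% of $12 = $0.60
Add tax to price:
$12 + $0.60 = $12.60

$12.60


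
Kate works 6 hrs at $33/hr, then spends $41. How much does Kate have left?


Calculate earnings:
6 x $33 = $198
Subtract spending:
$198 - $41 = $157

$157


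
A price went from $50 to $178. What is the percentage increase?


Find the absolute change:
|178 - 50| = 128
Divide by original and multiply by 100:
128 / 50 x 100 = 256%

256%


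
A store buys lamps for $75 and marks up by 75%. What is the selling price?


Calculate the markup amount:
75% of $75 = $56.25
Add to cost:
$75 + $56.25 = $131.25

$131.25


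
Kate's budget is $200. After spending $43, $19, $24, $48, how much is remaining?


Add up expenses:
$43 + $19 + $24 + $48 = $134
Subtract from budget:
$200 - $134 = $66

$66


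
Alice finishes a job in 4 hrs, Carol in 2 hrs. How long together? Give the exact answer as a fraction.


Alice's rate: 1/4 of the job per hour
Carol's rate: 1/2 of the job per hour
Combined rate: 1/4 + 1/2 = 3/4 per hour
Time = 1 / (3/4) = 4/3 hours (≈ 1.33 hours)

4/3 hours


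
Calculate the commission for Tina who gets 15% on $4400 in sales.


Convert rate to decimal:
15% = 0.15
Multiply by sales:
$4400 x 0.15 = $660

$660


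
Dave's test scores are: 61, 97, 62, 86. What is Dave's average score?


Add the scores:
61 + 97 + 62 + 86 = 306
Divide by the number of tests:
306 / 4 = 76.5

76.5


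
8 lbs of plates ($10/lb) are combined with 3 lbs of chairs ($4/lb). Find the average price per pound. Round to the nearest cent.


Cost of plates:
8 x $10 = $80
Cost of chairs:
3 x $4 = $12
Total cost: $80 + $12 = $92
Total weight: 11 lbs
Average: $92 / 11 = $8.3636... ≈ $8.36/lb

$8.36/lb


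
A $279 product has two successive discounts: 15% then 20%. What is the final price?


First discount:
15% of $279 = $41.85
Price after first discount:
$279 - $41.85 = $237.15
Second discount:
20% of $237.15 = $47.43
Final price:
$237.15 - $47.43 = $189.72

$189.72


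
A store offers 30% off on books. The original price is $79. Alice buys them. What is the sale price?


Calculate the discount amount:
30% of $79 = $23.70
Subtract from original:
$79 - $23.70 = $55.30

$55.30


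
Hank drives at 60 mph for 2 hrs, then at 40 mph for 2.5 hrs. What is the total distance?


Leg 1 distance:
60 x 2 = 120 miles
Leg 2 distance:
40 x 2.5 = 100 miles
Total distance:
120 + 100 = 220 miles

220 miles


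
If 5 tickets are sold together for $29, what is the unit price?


Total cost: $29
Number of items: 5
Unit price: $29 / 5 = $5.80

$5.80


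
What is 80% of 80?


Convert percentage to decimal:
80% = 0.8
Multiply:
80 x 0.8 = 64

64


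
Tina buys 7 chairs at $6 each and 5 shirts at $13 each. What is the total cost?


Cost of chairs:
7 x $6 = $42
Cost of shirts:
5 x $13 = $65
Add both:
$42 + $65 = $107

$107


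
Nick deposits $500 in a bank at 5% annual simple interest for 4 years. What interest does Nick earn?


Use the formula I = P x R x T / 100
P x R x T = 500 x 5 x 4 = 10000
I = 10000 / 100 = $100

$100


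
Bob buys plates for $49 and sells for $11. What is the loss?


Selling price = $11
Cost price = $49
Loss = cost price - selling price:
Loss = $49 - $11 = $38

$38


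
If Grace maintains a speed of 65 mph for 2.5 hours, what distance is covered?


Use the formula: distance = speed x time
Speed = 65 mph, Time = 2.5 hours
65 x 2.5 = 162.5 miles

162.5 miles


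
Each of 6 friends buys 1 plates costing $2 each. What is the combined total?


Cost per person:
1 x $2 = $2
Group total:
6 x $2 = $12

$12


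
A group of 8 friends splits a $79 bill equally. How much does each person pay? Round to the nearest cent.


Total bill: $79
Number of people: 8
Each pays: $79 / 8 = $9.875 ≈ $9.88

$9.88


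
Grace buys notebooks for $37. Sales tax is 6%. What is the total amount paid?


Calculate the tax:
6% of $37 = $2.22
Add tax to price:
$37 + $2.22 = $39.22

$39.22


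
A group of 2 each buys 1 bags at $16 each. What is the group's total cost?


Cost per person:
1 x $16 = $16
Group total:
2 x $16 = $32

$32


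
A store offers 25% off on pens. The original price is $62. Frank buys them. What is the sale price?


Calculate the discount amount:
25% of $62 = $15.50
Subtract from original:
$62 - $15.50 = $46.50

$46.50


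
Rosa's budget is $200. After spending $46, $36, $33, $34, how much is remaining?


Add up expenses:
$46 + $36 + $33 + $34 = $149
Subtract from budget:
$200 - $149 = $51

$51


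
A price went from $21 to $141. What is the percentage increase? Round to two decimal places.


Find the absolute change:
|141 - 21| = 120
Divide by original and multiply by 100:
120 / 21 x 100 = 571.4285...% ≈ 571.43%

571.43%


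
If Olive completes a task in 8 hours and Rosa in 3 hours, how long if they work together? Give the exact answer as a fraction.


Olive's rate: 1/8 of the job per hour
Rosa's rate: 1/3 of the job per hour
Combined rate: 1/8 + 1/3 = 11/24 per hour
Time = 1 / (11/24) = 24/11 hours (≈ 2.18 hours)

24/11 hours


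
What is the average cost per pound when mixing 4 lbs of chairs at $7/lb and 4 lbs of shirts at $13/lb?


Cost of chairs:
4 x $7 = $28
Cost of shirts:
4 x $13 = $52
Total cost: $28 + $52 = $80
Total weight: 8 lbs
Average: $80 / 8 = $10/lb

$10/lb


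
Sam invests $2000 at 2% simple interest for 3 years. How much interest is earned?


Use the formula I = P x R x T / 100
P x R x T = 2000 x 2 x 3 = 12000
I = 12000 / 100 = $120

$120


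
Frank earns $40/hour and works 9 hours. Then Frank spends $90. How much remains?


Calculate earnings:
9 x $40 = $360
Subtract spending:
$360 - $90 = $270

$270


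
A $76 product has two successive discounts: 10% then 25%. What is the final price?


First discount:
10% of $76 = $7.60
Price after first discount:
$76 - $7.60 = $68.40
Second discount:
25% of $68.40 = $17.10
Final price:
$68.40 - $17.10 = $51.30

$51.30


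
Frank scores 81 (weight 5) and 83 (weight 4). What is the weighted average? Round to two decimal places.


Weighted sum:
5 x 81 + 4 x 83 = 737
Total weight:
5 + 4 = 9
Weighted average:
737 / 9 = 81.8888... ≈ 81.89

81.89


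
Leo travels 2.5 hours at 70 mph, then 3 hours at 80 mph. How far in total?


Leg 1 distance:
70 x 2.5 = 175 miles
Leg 2 distance:
80 x 3 = 240 miles
Total distance:
175 + 240 = 415 miles

415 miles


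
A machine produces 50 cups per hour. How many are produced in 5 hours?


Production rate: 50 cups per hour
Time: 5 hours
Total: 50 x 5 = 250 cups

250 cups


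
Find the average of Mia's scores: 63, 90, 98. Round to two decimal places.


Add the scores:
63 + 90 + 98 = 251
Divide by the number of tests:
251 / 3 = 83.6666... ≈ 83.67

83.67


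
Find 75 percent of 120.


Convert percentage to decimal:
75% = 0.75
Multiply:
120 x 0.75 = 90

90


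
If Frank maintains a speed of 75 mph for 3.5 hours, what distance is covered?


Use the formula: distance = speed x time
Speed = 75 mph, Time = 3.5 hours
75 x 3.5 = 262.5 miles

262.5 miles


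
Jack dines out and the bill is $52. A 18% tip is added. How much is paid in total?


Calculate the tip:
18% of $52 = $9.36
Add tip to meal cost:
$52 + $9.36 = $61.36

$61.36


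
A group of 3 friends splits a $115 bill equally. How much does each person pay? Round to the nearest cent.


Total bill: $115
Number of people: 3
Each pays: $115 / 3 = $38.3333... ≈ $38.33

$38.33


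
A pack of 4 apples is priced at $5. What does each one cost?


Total cost: $5
Number of items: 4
Unit price: $5 / 4 = $1.25

$1.25


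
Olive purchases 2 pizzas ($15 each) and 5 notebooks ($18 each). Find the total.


Cost of pizzas:
2 x $15 = $30
Cost of notebooks:
5 x $18 = $90
Add both:
$30 + $90 = $120

$120


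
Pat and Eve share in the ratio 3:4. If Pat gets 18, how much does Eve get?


Find the multiplier:
18 / 3 = 6
Apply to Eve's share:
4 x 6 = 24

24


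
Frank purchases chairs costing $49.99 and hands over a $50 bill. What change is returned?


Start with the amount paid:
$50
Subtract the price:
$50 - $49.99 = $0.01

$0.01


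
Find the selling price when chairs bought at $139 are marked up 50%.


Calculate the markup amount:
50% of $139 = $69.50
Add to cost:
$139 + $69.50 = $208.50

$208.50


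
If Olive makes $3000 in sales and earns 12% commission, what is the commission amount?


Convert rate to decimal:
12% = 0.12
Multiply by sales:
$3000 x 0.12 = $360

$360


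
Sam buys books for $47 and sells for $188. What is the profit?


Selling price = $188
Cost price = $47
Profit = selling price - cost price:
Profit = $188 - $47 = $141

$141


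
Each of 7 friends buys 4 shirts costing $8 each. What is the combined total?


Cost per person:
4 x $8 = $32
Group total:
7 x $32 = $224

$224


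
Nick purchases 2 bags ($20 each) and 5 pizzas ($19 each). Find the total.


Cost of bags:
2 x $20 = $40
Cost of pizzas:
5 x $19 = $95
Add both:
$40 + $95 = $135

$135


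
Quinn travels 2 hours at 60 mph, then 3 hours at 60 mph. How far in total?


Leg 1 distance:
60 x 2 = 120 miles
Leg 2 distance:
60 x 3 = 180 miles
Total distance:
120 + 180 = 300 miles

300 miles


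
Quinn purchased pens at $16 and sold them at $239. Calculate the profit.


Selling price = $239
Cost price = $16
Profit = selling price - cost price:
Profit = $239 - $16 = $223

$223


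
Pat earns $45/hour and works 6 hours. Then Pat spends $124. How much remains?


Calculate earnings:
6 x $45 = $270
Subtract spending:
$270 - $124 = $146

$146


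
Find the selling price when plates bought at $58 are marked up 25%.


Calculate the markup amount:
25% of $58 = $14.50
Add to cost:
$58 + $14.50 = $72.50

$72.50


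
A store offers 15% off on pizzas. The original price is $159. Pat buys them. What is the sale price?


Calculate the discount amount:
15% of $159 = $23.85
Subtract from original:
$159 - $23.85 = $135.15

$135.15


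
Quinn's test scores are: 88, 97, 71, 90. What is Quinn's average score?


Add the scores:
88 + 97 + 71 + 90 = 346
Divide by the number of tests:
346 / 4 = 86.5

86.5


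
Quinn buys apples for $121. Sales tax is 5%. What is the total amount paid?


Calculate the tax:
5% of $121 = $6.05
Add tax to price:
$121 + $6.05 = $127.05

$127.05


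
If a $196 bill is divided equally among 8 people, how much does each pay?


Total bill: $196
Number of people: 8
Each pays: $196 / 8 = $24.50

$24.50


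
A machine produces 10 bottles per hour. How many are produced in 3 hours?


Production rate: 10 bottles per hour
Time: 3 hours
Total: 10 x 3 = 30 bottles

30 bottles


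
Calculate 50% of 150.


Convert percentage to decimal:
50% = 0.5
Multiply:
150 x 0.5 = 75

75


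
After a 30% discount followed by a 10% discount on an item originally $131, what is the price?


First discount:
30% of $131 = $39.30
Price after first discount:
$131 - $39.30 = $91.70
Second discount:
10% of $91.70 = $9.17
Final price:
$91.70 - $9.17 = $82.53

$82.53


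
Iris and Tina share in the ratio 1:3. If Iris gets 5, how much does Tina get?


Find the multiplier:
5 / 1 = 5
Apply to Tina's share:
3 x 5 = 15

15


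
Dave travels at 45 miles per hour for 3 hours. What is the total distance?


Use the formula: distance = speed x time
Speed = 45 mph, Time = 3 hours
45 x 3 = 135 miles

135 miles


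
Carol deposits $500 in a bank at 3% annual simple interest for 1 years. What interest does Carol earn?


Use the formula I = P x R x T / 100
P x R x T = 500 x 3 x 1 = 1500
I = 1500 / 100 = $15

$15


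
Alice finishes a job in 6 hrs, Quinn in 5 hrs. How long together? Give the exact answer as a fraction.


Alice's rate: 1/6 of the job per hour
Quinn's rate: 1/5 of the job per hour
Combined rate: 1/6 + 1/5 = 11/30 per hour
Time = 1 / (11/30) = 30/11 hours (≈ 2.73 hours)

30/11 hours


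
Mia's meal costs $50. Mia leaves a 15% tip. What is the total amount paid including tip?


Calculate the tip:
15% of $50 = $7.50
Add tip to meal cost:
$50 + $7.50 = $57.50

$57.50


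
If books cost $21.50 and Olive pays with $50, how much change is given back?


Start with the amount paid:
$50
Subtract the price:
$50 - $21.50 = $28.50

$28.50


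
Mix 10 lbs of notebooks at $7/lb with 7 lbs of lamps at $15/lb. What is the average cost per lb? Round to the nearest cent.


Cost of notebooks:
10 x $7 = $70
Cost of lamps:
7 x $15 = $105
Total cost: $70 + $105 = $175
Total weight: 17 lbs
Average: $175 / 17 = $10.2941... ≈ $10.29/lb

$10.29/lb
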